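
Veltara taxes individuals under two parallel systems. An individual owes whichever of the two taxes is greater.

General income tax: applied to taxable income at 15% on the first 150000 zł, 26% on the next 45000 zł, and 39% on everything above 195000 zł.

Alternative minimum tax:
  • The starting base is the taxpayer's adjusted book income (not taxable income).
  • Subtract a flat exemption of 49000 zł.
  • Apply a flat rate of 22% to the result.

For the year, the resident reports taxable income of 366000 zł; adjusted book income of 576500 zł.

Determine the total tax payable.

116050 zł

Alternative minimum tax:
  Base (adjusted book income): 576500 zł
  Less exemption 49000 zł → base 527500 zł
  527500 zł × 22% = 116050 zł

General income tax:
  150000 zł × 15% = 22500 zł
  45000 zł × 26% = 11700 zł
  171000 zł × 39% = 66690 zł
  → 100890 zł

116050 zł > 100890 zł, so the alternative minimum tax is the binding amount.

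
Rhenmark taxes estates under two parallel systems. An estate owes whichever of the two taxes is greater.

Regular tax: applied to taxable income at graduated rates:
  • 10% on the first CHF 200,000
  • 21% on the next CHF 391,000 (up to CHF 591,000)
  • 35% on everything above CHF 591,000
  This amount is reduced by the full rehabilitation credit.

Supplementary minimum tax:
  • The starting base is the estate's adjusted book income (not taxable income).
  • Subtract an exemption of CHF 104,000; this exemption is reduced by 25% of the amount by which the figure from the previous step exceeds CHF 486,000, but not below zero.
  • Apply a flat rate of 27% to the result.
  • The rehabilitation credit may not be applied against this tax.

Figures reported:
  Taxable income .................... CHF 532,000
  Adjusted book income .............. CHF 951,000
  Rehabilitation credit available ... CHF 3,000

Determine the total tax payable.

Supplementary minimum tax:
  Base (adjusted book income): CHF 951,000
  Exemption: 25% × (CHF 951,000 − CHF 486,000) = CHF 116,250 ≥ CHF 104,000, so the exemption is fully phased out
  Base: CHF 951,000 − CHF 0 = CHF 951,000
  CHF 951,000 × 27% = CHF 256,770

Regular tax:
  CHF 200,000 × 10% = CHF 20,000
  CHF 332,000 × 21% = CHF 69,720
  → CHF 89,720
  Less rehabilitation credit CHF 3,000 → CHF 86,720

CHF 256,770 > CHF 86,720, so the supplementary minimum tax is the binding amount.

CHF 256,770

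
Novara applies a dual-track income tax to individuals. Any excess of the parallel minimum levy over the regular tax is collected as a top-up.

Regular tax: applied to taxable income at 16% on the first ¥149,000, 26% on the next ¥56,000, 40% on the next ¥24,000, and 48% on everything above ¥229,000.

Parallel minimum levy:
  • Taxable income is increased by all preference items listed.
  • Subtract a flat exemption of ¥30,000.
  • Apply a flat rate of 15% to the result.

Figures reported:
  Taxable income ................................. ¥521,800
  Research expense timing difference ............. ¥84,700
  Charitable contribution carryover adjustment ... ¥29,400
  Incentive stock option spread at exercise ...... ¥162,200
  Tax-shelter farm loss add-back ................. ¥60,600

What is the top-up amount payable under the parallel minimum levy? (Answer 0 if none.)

Regular tax:
  ¥149,000 × 16% = ¥23,840
  ¥56,000 × 26% = ¥14,560
  ¥24,000 × 40% = ¥9,600
  ¥292,800 × 48% = ¥140,544
  → ¥188,544

Parallel minimum levy:
  Adjusted income: ¥521,800 + ¥84,700 + ¥29,400 + ¥162,200 + ¥60,600 = ¥858,700
  Less exemption ¥30,000 → base ¥828,700
  ¥828,700 × 15% = ¥124,305

¥124,305 ≤ ¥188,544, so no add-on is due.

¥0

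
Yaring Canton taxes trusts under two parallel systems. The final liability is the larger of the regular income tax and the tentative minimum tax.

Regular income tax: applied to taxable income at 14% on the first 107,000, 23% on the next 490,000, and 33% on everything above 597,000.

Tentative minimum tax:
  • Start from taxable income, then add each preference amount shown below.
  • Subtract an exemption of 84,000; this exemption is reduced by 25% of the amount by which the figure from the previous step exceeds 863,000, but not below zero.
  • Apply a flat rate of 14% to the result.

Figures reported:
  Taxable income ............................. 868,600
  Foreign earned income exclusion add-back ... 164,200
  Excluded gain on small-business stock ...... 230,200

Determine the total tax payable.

Tentative minimum tax:
  Adjusted income: 868,600 + 164,200 + 230,200 = 1,263,000
  Exemption: 25% × (1,263,000 − 863,000) = 100,000 ≥ 84,000, so the exemption is fully phased out
  Base: 1,263,000 − 0 = 1,263,000
  1,263,000 × 14% = 176,820

Regular income tax:
  107,000 × 14% = 14,980
  490,000 × 23% = 112,700
  271,600 × 33% = 89,628
  → 217,308

217,308 > 176,820, so the regular income tax governs.

217,308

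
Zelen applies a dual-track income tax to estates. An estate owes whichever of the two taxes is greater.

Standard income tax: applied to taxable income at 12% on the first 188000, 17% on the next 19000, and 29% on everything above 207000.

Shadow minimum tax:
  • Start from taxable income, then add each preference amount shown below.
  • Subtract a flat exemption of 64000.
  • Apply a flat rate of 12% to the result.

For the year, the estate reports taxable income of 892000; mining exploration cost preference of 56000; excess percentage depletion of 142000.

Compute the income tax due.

224440

Standard income tax:
  188000 × 12% = 22560
  19000 × 17% = 3230
  685000 × 29% = 198650
  → 224440

Shadow minimum tax:
  Adjusted income: 892000 + 56000 + 142000 = 1090000
  Less exemption 64000 → base 1026000
  1026000 × 12% = 123120

224440 > 123120, so the standard income tax governs.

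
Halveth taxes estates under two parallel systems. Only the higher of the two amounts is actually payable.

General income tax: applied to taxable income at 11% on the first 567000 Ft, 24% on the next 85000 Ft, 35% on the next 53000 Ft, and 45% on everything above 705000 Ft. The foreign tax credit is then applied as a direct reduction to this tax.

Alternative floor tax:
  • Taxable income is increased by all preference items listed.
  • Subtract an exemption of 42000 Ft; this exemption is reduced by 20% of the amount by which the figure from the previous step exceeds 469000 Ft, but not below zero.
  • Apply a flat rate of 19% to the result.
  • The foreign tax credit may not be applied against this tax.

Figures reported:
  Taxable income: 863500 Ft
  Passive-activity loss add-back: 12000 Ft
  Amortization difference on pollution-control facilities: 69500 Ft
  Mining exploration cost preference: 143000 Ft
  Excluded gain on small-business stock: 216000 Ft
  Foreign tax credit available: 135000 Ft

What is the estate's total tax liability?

247760 Ft

Alternative floor tax:
  Adjusted income: 863500 Ft + 12000 Ft + 69500 Ft + 143000 Ft + 216000 Ft = 1304000 Ft
  Exemption: 20% × (1304000 Ft − 469000 Ft) = 167000 Ft ≥ 42000 Ft, so the exemption is fully phased out
  Base: 1304000 Ft − 0 Ft = 1304000 Ft
  1304000 Ft × 19% = 247760 Ft

General income tax:
  567000 Ft × 11% = 62370 Ft
  85000 Ft × 24% = 20400 Ft
  53000 Ft × 35% = 18550 Ft
  158500 Ft × 45% = 71325 Ft
  → 172645 Ft
  Less foreign tax credit 135000 Ft → 37645 Ft

247760 Ft > 37645 Ft, so the alternative floor tax is the binding amount.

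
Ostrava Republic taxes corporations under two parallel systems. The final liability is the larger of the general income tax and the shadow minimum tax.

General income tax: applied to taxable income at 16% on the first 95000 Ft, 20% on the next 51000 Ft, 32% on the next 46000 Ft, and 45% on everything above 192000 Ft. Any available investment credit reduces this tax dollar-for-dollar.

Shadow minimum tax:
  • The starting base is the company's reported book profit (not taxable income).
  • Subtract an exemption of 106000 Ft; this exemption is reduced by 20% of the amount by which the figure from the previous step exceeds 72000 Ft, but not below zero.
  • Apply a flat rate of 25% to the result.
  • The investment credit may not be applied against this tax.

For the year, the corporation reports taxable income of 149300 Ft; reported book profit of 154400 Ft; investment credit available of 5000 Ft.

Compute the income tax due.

General income tax:
  95000 Ft × 16% = 15200 Ft
  51000 Ft × 20% = 10200 Ft
  3300 Ft × 32% = 1056 Ft
  → 26456 Ft
  Less investment credit 5000 Ft → 21456 Ft

Shadow minimum tax:
  Base (reported book profit): 154400 Ft
  Exemption: 106000 Ft − 20% × (154400 Ft − 72000 Ft) = 106000 Ft − 16480 Ft = 89520 Ft
  Base: 154400 Ft − 89520 Ft = 64880 Ft
  64880 Ft × 25% = 16220 Ft

21456 Ft > 16220 Ft, so the general income tax governs.

21456 Ft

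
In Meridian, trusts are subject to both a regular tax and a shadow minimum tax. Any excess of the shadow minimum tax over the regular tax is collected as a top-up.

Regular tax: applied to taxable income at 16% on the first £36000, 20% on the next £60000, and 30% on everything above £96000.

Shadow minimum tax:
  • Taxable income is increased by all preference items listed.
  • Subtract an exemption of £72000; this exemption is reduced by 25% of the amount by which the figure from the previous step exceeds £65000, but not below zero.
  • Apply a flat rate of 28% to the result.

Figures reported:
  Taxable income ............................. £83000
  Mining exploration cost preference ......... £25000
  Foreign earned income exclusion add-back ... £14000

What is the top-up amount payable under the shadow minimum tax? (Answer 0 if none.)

£2830

Shadow minimum tax:
  Adjusted income: £83000 + £25000 + £14000 = £122000
  Exemption: £72000 − 25% × (£122000 − £65000) = £72000 − £14250 = £57750
  Base: £122000 − £57750 = £64250
  £64250 × 28% = £17990

Regular tax:
  £36000 × 16% = £5760
  £47000 × 20% = £9400
  → £15160

Excess of shadow minimum tax over regular tax: £17990 − £15160 = £2830.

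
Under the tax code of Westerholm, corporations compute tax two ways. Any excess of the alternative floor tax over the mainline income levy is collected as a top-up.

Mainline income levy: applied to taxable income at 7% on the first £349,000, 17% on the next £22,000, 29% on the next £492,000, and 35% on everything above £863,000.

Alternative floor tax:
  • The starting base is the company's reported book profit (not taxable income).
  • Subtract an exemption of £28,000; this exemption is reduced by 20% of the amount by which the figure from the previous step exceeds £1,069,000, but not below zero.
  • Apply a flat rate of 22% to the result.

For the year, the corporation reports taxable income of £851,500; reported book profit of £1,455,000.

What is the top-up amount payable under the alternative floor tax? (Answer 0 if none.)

Mainline income levy:
  £349,000 × 7% = £24,430
  £22,000 × 17% = £3,740
  £480,500 × 29% = £139,345
  → £167,515

Alternative floor tax:
  Base (reported book profit): £1,455,000
  Exemption: 20% × (£1,455,000 − £1,069,000) = £77,200 ≥ £28,000, so the exemption is fully phased out
  Base: £1,455,000 − £0 = £1,455,000
  £1,455,000 × 22% = £320,100

Excess of alternative floor tax over mainline income levy: £320,100 − £167,515 = £152,585.

£152,585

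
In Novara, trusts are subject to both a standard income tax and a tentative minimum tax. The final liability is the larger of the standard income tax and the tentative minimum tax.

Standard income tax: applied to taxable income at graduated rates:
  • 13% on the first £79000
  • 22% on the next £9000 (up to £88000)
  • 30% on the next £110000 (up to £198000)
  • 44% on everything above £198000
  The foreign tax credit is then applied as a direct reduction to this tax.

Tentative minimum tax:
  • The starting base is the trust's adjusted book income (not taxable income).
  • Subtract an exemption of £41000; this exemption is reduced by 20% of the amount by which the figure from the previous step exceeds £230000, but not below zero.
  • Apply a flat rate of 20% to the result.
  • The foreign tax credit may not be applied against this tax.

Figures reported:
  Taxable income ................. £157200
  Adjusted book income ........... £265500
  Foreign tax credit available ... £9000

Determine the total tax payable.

£46320

Tentative minimum tax:
  Base (adjusted book income): £265500
  Exemption: £41000 − 20% × (£265500 − £230000) = £41000 − £7100 = £33900
  Base: £265500 − £33900 = £231600
  £231600 × 20% = £46320

Standard income tax:
  £79000 × 13% = £10270
  £9000 × 22% = £1980
  £69200 × 30% = £20760
  → £33010
  Less foreign tax credit £9000 → £24010

£46320 > £24010, so the tentative minimum tax is the binding amount.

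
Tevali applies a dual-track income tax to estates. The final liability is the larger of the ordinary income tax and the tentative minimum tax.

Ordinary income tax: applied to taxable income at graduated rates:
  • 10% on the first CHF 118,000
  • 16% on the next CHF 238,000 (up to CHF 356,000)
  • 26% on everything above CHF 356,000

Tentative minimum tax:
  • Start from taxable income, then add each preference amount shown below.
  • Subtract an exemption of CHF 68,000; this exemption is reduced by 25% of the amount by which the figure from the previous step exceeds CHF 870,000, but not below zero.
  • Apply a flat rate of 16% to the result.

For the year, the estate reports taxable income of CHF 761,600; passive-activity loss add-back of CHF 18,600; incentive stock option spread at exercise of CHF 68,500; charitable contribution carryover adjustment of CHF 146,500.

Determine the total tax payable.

Tentative minimum tax:
  Adjusted income: CHF 761,600 + CHF 18,600 + CHF 68,500 + CHF 146,500 = CHF 995,200
  Exemption: CHF 68,000 − 25% × (CHF 995,200 − CHF 870,000) = CHF 68,000 − CHF 31,300 = CHF 36,700
  Base: CHF 995,200 − CHF 36,700 = CHF 958,500
  CHF 958,500 × 16% = CHF 153,360

Ordinary income tax:
  CHF 118,000 × 10% = CHF 11,800
  CHF 238,000 × 16% = CHF 38,080
  CHF 405,600 × 26% = CHF 105,456
  → CHF 155,336

CHF 155,336 > CHF 153,360, so the ordinary income tax governs.

CHF 155,336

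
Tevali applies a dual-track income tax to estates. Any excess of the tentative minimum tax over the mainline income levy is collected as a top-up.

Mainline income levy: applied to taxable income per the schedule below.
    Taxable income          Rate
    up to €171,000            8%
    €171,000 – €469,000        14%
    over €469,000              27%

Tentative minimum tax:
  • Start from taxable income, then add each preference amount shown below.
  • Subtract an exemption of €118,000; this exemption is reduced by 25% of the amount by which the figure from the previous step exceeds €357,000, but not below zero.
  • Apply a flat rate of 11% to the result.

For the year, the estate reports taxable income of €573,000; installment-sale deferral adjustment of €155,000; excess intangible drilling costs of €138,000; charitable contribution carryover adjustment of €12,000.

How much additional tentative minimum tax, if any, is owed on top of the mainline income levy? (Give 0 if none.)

€13,100

Tentative minimum tax:
  Adjusted income: €573,000 + €155,000 + €138,000 + €12,000 = €878,000
  Exemption: 25% × (€878,000 − €357,000) = €130,250 ≥ €118,000, so the exemption is fully phased out
  Base: €878,000 − €0 = €878,000
  €878,000 × 11% = €96,580

Mainline income levy:
  €171,000 × 8% = €13,680
  €298,000 × 14% = €41,720
  €104,000 × 27% = €28,080
  → €83,480

Excess of tentative minimum tax over mainline income levy: €96,580 − €83,480 = €13,100.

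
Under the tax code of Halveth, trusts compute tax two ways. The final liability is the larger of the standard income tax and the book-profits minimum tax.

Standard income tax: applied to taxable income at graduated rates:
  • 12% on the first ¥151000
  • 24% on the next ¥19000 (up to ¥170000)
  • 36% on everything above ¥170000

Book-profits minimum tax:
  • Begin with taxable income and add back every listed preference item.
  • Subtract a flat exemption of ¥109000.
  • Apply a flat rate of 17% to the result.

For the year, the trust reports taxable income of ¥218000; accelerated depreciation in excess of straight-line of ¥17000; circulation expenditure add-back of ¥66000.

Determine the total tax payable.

Standard income tax:
  ¥151000 × 12% = ¥18120
  ¥19000 × 24% = ¥4560
  ¥48000 × 36% = ¥17280
  → ¥39960

Book-profits minimum tax:
  Adjusted income: ¥218000 + ¥17000 + ¥66000 = ¥301000
  Less exemption ¥109000 → base ¥192000
  ¥192000 × 17% = ¥32640

¥39960 > ¥32640, so the standard income tax governs.

¥39960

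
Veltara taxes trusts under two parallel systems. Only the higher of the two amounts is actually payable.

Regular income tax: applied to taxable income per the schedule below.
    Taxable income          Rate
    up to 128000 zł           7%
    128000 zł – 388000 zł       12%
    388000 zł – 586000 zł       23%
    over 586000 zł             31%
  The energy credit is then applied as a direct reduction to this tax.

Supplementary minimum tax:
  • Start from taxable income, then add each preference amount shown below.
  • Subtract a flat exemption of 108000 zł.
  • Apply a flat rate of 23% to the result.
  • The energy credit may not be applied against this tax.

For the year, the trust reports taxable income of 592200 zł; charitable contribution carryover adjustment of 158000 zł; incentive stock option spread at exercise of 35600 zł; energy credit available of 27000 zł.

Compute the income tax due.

Regular income tax:
  128000 zł × 7% = 8960 zł
  260000 zł × 12% = 31200 zł
  198000 zł × 23% = 45540 zł
  6200 zł × 31% = 1922 zł
  → 87622 zł
  Less energy credit 27000 zł → 60622 zł

Supplementary minimum tax:
  Adjusted income: 592200 zł + 158000 zł + 35600 zł = 785800 zł
  Less exemption 108000 zł → base 677800 zł
  677800 zł × 23% = 155894 zł

155894 zł > 60622 zł, so the supplementary minimum tax is the binding amount.

155894 zł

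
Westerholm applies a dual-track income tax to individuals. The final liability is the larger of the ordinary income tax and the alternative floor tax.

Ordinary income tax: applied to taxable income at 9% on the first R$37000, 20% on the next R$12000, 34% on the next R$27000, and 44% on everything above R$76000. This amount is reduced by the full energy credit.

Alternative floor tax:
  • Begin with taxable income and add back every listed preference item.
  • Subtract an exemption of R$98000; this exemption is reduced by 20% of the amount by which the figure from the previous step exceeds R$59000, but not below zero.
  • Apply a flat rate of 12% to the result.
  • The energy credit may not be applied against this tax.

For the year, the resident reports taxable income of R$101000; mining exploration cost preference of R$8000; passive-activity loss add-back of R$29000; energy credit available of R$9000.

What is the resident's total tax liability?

R$16910

Ordinary income tax:
  R$37000 × 9% = R$3330
  R$12000 × 20% = R$2400
  R$27000 × 34% = R$9180
  R$25000 × 44% = R$11000
  → R$25910
  Less energy credit R$9000 → R$16910

Alternative floor tax:
  Adjusted income: R$101000 + R$8000 + R$29000 = R$138000
  Exemption: R$98000 − 20% × (R$138000 − R$59000) = R$98000 − R$15800 = R$82200
  Base: R$138000 − R$82200 = R$55800
  R$55800 × 12% = R$6696

R$16910 > R$6696, so the ordinary income tax governs.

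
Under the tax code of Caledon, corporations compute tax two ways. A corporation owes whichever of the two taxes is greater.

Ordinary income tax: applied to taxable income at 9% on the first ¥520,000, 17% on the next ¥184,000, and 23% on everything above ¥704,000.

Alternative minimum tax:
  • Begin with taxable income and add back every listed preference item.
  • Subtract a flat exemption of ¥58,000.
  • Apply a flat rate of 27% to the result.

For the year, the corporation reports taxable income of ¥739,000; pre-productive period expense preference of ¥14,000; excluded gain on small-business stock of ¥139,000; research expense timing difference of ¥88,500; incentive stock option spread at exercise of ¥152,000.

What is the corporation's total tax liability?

Alternative minimum tax:
  Adjusted income: ¥739,000 + ¥14,000 + ¥139,000 + ¥88,500 + ¥152,000 = ¥1,132,500
  Less exemption ¥58,000 → base ¥1,074,500
  ¥1,074,500 × 27% = ¥290,115

Ordinary income tax:
  ¥520,000 × 9% = ¥46,800
  ¥184,000 × 17% = ¥31,280
  ¥35,000 × 23% = ¥8,050
  → ¥86,130

¥290,115 > ¥86,130, so the alternative minimum tax is the binding amount.

¥290,115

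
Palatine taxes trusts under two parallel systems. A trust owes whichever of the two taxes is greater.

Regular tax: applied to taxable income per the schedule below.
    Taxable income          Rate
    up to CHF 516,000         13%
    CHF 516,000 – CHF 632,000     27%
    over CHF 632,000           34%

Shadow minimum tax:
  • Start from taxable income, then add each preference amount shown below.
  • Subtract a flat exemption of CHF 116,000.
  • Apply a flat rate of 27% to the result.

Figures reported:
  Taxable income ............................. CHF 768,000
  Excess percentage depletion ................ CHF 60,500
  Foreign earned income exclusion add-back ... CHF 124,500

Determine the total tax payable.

CHF 225,990

Regular tax:
  CHF 516,000 × 13% = CHF 67,080
  CHF 116,000 × 27% = CHF 31,320
  CHF 136,000 × 34% = CHF 46,240
  → CHF 144,640

Shadow minimum tax:
  Adjusted income: CHF 768,000 + CHF 60,500 + CHF 124,500 = CHF 953,000
  Less exemption CHF 116,000 → base CHF 837,000
  CHF 837,000 × 27% = CHF 225,990

CHF 225,990 > CHF 144,640, so the shadow minimum tax is the binding amount.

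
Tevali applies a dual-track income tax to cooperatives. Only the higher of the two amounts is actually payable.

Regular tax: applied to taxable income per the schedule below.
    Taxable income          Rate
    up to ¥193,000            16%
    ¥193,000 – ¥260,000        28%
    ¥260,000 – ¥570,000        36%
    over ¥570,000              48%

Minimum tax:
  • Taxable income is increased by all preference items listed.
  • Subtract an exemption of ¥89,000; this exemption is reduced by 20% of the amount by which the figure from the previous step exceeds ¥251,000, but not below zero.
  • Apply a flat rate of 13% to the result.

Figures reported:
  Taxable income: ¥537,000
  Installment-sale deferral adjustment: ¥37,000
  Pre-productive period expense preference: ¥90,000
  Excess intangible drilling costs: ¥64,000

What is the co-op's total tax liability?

Regular tax:
  ¥193,000 × 16% = ¥30,880
  ¥67,000 × 28% = ¥18,760
  ¥277,000 × 36% = ¥99,720
  → ¥149,360

Minimum tax:
  Adjusted income: ¥537,000 + ¥37,000 + ¥90,000 + ¥64,000 = ¥728,000
  Exemption: 20% × (¥728,000 − ¥251,000) = ¥95,400 ≥ ¥89,000, so the exemption is fully phased out
  Base: ¥728,000 − ¥0 = ¥728,000
  ¥728,000 × 13% = ¥94,640

¥149,360 > ¥94,640, so the regular tax governs.

¥149,360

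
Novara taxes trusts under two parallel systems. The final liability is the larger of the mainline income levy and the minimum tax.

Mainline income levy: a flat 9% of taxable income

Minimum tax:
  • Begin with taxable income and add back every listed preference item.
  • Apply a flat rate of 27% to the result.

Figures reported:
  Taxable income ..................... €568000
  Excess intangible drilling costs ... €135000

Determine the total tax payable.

€189810

Mainline income levy:
  €568000 × 9% = €51120

Minimum tax:
  Adjusted income: €568000 + €135000 = €703000
  €703000 × 27% = €189810

€189810 > €51120, so the minimum tax is the binding amount.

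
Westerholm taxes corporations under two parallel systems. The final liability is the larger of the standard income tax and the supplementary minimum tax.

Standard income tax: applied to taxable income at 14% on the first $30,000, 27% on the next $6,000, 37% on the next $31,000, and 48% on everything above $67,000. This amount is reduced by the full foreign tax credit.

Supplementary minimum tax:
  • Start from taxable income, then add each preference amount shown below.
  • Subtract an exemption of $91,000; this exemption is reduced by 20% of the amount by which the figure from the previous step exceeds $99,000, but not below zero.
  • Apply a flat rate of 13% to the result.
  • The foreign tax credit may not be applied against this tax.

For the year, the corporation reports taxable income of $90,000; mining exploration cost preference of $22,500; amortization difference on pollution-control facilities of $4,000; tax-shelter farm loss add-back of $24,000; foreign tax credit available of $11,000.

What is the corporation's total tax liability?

Standard income tax:
  $30,000 × 14% = $4,200
  $6,000 × 27% = $1,620
  $31,000 × 37% = $11,470
  $23,000 × 48% = $11,040
  → $28,330
  Less foreign tax credit $11,000 → $17,330

Supplementary minimum tax:
  Adjusted income: $90,000 + $22,500 + $4,000 + $24,000 = $140,500
  Exemption: $91,000 − 20% × ($140,500 − $99,000) = $91,000 − $8,300 = $82,700
  Base: $140,500 − $82,700 = $57,800
  $57,800 × 13% = $7,514

$17,330 > $7,514, so the standard income tax governs.

$17,330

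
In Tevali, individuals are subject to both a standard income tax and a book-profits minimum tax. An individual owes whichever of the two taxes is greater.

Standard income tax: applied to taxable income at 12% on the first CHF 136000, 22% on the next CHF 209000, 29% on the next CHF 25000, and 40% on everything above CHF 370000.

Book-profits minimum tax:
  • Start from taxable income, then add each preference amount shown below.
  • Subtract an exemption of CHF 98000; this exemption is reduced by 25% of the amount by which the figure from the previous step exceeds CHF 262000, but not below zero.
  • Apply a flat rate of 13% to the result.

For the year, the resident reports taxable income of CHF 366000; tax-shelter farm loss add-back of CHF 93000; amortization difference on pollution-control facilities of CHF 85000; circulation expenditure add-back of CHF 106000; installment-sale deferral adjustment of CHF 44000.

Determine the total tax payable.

Book-profits minimum tax:
  Adjusted income: CHF 366000 + CHF 93000 + CHF 85000 + CHF 106000 + CHF 44000 = CHF 694000
  Exemption: 25% × (CHF 694000 − CHF 262000) = CHF 108000 ≥ CHF 98000, so the exemption is fully phased out
  Base: CHF 694000 − CHF 0 = CHF 694000
  CHF 694000 × 13% = CHF 90220

Standard income tax:
  CHF 136000 × 12% = CHF 16320
  CHF 209000 × 22% = CHF 45980
  CHF 21000 × 29% = CHF 6090
  → CHF 68390

CHF 90220 > CHF 68390, so the book-profits minimum tax is the binding amount.

CHF 90220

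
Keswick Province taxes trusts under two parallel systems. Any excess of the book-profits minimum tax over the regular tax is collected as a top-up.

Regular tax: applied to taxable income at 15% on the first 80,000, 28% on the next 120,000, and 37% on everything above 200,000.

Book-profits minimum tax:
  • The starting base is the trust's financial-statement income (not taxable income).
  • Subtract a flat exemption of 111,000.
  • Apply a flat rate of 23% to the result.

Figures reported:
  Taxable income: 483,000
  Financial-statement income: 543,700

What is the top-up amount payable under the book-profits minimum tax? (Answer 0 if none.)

0

Regular tax:
  80,000 × 15% = 12,000
  120,000 × 28% = 33,600
  283,000 × 37% = 104,710
  → 150,310

Book-profits minimum tax:
  Base (financial-statement income): 543,700
  Less exemption 111,000 → base 432,700
  432,700 × 23% = 99,521

99,521 ≤ 150,310, so no add-on is due.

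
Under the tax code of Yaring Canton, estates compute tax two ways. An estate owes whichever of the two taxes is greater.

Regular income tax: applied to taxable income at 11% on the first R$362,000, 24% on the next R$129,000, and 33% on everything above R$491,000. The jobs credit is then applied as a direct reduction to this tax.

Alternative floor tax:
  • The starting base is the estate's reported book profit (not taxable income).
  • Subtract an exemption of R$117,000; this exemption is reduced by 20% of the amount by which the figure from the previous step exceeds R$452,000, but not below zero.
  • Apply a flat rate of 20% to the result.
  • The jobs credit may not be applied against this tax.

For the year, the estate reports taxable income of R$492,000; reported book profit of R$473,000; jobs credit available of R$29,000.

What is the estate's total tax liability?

R$72,040

Regular income tax:
  R$362,000 × 11% = R$39,820
  R$129,000 × 24% = R$30,960
  R$1,000 × 33% = R$330
  → R$71,110
  Less jobs credit R$29,000 → R$42,110

Alternative floor tax:
  Base (reported book profit): R$473,000
  Exemption: R$117,000 − 20% × (R$473,000 − R$452,000) = R$117,000 − R$4,200 = R$112,800
  Base: R$473,000 − R$112,800 = R$360,200
  R$360,200 × 20% = R$72,040

R$72,040 > R$42,110, so the alternative floor tax is the binding amount.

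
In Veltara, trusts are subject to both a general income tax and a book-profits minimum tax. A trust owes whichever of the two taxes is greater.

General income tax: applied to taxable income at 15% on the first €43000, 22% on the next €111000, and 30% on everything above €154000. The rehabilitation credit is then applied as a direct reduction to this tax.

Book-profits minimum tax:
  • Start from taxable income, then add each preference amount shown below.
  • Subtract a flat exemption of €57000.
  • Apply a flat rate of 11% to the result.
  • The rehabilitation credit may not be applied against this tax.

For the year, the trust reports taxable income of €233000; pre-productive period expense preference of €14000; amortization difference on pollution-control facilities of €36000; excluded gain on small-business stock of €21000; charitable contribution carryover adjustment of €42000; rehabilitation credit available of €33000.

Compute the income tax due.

€31790

General income tax:
  €43000 × 15% = €6450
  €111000 × 22% = €24420
  €79000 × 30% = €23700
  → €54570
  Less rehabilitation credit €33000 → €21570

Book-profits minimum tax:
  Adjusted income: €233000 + €14000 + €36000 + €21000 + €42000 = €346000
  Less exemption €57000 → base €289000
  €289000 × 11% = €31790

€31790 > €21570, so the book-profits minimum tax is the binding amount.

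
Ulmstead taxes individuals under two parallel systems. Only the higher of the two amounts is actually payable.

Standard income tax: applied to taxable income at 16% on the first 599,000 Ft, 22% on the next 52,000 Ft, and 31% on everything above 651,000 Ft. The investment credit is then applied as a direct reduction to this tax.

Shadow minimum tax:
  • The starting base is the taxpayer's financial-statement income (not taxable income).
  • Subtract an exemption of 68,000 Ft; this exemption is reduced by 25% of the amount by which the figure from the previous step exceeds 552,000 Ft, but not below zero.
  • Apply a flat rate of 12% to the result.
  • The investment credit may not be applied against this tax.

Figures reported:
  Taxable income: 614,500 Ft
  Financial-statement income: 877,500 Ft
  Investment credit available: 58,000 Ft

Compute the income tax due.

105,300 Ft

Shadow minimum tax:
  Base (financial-statement income): 877,500 Ft
  Exemption: 25% × (877,500 Ft − 552,000 Ft) = 81,375 Ft ≥ 68,000 Ft, so the exemption is fully phased out
  Base: 877,500 Ft − 0 Ft = 877,500 Ft
  877,500 Ft × 12% = 105,300 Ft

Standard income tax:
  599,000 Ft × 16% = 95,840 Ft
  15,500 Ft × 22% = 3,410 Ft
  → 99,250 Ft
  Less investment credit 58,000 Ft → 41,250 Ft

105,300 Ft > 41,250 Ft, so the shadow minimum tax is the binding amount.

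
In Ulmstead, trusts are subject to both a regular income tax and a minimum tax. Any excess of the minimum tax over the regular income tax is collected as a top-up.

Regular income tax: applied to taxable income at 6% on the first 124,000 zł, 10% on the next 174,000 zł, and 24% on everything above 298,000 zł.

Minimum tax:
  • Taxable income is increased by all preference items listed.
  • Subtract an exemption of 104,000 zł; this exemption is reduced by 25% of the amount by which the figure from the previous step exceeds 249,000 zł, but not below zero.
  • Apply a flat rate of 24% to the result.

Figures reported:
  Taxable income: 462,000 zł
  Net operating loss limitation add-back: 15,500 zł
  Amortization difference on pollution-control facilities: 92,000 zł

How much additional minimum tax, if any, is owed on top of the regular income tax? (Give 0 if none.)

66,750 zł

Regular income tax:
  124,000 zł × 6% = 7,440 zł
  174,000 zł × 10% = 17,400 zł
  164,000 zł × 24% = 39,360 zł
  → 64,200 zł

Minimum tax:
  Adjusted income: 462,000 zł + 15,500 zł + 92,000 zł = 569,500 zł
  Exemption: 104,000 zł − 25% × (569,500 zł − 249,000 zł) = 104,000 zł − 80,125 zł = 23,875 zł
  Base: 569,500 zł − 23,875 zł = 545,625 zł
  545,625 zł × 24% = 130,950 zł

Excess of minimum tax over regular income tax: 130,950 zł − 64,200 zł = 66,750 zł.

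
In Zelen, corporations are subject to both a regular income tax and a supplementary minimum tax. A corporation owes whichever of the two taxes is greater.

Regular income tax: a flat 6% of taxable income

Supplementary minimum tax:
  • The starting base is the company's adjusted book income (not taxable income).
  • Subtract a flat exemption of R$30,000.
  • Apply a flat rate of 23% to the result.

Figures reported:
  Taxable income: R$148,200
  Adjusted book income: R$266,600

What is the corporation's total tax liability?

Regular income tax:
  R$148,200 × 6% = R$8,892

Supplementary minimum tax:
  Base (adjusted book income): R$266,600
  Less exemption R$30,000 → base R$236,600
  R$236,600 × 23% = R$54,418

R$54,418 > R$8,892, so the supplementary minimum tax is the binding amount.

R$54,418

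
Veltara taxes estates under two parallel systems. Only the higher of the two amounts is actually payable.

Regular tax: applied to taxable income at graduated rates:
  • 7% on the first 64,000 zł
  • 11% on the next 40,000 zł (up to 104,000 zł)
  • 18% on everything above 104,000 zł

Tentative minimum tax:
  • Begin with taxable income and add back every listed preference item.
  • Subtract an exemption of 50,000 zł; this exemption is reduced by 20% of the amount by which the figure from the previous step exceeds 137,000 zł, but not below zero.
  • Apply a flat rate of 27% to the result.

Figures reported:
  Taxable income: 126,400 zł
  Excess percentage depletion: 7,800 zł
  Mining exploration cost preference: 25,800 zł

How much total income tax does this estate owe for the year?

30,942 zł

Tentative minimum tax:
  Adjusted income: 126,400 zł + 7,800 zł + 25,800 zł = 160,000 zł
  Exemption: 50,000 zł − 20% × (160,000 zł − 137,000 zł) = 50,000 zł − 4,600 zł = 45,400 zł
  Base: 160,000 zł − 45,400 zł = 114,600 zł
  114,600 zł × 27% = 30,942 zł

Regular tax:
  64,000 zł × 7% = 4,480 zł
  40,000 zł × 11% = 4,400 zł
  22,400 zł × 18% = 4,032 zł
  → 12,912 zł

30,942 zł > 12,912 zł, so the tentative minimum tax is the binding amount.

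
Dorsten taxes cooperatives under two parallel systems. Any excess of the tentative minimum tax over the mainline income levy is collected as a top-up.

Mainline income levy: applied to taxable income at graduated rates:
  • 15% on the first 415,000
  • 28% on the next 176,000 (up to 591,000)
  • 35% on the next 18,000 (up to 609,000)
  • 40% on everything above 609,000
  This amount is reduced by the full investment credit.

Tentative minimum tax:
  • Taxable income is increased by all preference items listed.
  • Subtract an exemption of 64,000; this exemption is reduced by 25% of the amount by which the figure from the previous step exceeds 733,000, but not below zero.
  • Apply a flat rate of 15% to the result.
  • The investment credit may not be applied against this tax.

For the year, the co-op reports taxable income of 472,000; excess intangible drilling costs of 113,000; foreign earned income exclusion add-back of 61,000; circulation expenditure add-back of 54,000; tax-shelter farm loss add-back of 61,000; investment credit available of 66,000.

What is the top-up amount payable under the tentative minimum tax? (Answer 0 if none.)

93,390

Mainline income levy:
  415,000 × 15% = 62,250
  57,000 × 28% = 15,960
  → 78,210
  Less investment credit 66,000 → 12,210

Tentative minimum tax:
  Adjusted income: 472,000 + 113,000 + 61,000 + 54,000 + 61,000 = 761,000
  Exemption: 64,000 − 25% × (761,000 − 733,000) = 64,000 − 7,000 = 57,000
  Base: 761,000 − 57,000 = 704,000
  704,000 × 15% = 105,600

Excess of tentative minimum tax over mainline income levy: 105,600 − 12,210 = 93,390.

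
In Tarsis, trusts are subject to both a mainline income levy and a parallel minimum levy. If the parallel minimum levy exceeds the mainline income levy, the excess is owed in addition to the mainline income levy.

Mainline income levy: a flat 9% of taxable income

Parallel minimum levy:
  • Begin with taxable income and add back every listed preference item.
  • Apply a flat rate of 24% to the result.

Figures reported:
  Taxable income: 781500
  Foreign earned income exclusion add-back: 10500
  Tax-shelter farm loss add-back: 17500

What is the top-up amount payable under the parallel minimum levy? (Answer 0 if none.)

123945

Parallel minimum levy:
  Adjusted income: 781500 + 10500 + 17500 = 809500
  809500 × 24% = 194280

Mainline income levy:
  781500 × 9% = 70335

Excess of parallel minimum levy over mainline income levy: 194280 − 70335 = 123945.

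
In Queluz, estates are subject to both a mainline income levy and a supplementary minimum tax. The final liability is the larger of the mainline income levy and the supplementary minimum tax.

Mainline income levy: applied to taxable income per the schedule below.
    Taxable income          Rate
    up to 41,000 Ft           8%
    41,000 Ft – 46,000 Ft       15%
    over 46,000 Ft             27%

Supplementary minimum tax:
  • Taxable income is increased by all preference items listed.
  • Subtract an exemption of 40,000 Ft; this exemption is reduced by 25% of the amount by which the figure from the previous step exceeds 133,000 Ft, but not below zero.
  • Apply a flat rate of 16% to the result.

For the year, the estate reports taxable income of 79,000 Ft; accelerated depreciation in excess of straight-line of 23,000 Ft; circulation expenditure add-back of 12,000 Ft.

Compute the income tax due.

Mainline income levy:
  41,000 Ft × 8% = 3,280 Ft
  5,000 Ft × 15% = 750 Ft
  33,000 Ft × 27% = 8,910 Ft
  → 12,940 Ft

Supplementary minimum tax:
  Adjusted income: 79,000 Ft + 23,000 Ft + 12,000 Ft = 114,000 Ft
  Exemption: 114,000 Ft ≤ 133,000 Ft, so full 40,000 Ft applies
  Base: 114,000 Ft − 40,000 Ft = 74,000 Ft
  74,000 Ft × 16% = 11,840 Ft

12,940 Ft > 11,840 Ft, so the mainline income levy governs.

12,940 Ft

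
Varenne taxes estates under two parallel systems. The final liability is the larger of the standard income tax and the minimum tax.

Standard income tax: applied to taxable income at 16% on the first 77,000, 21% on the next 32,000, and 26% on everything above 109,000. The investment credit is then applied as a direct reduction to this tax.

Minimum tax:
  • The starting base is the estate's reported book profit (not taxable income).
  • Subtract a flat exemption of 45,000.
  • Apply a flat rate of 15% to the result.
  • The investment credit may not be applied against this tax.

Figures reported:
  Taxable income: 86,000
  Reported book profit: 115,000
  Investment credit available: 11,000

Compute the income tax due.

10,500

Standard income tax:
  77,000 × 16% = 12,320
  9,000 × 21% = 1,890
  → 14,210
  Less investment credit 11,000 → 3,210

Minimum tax:
  Base (reported book profit): 115,000
  Less exemption 45,000 → base 70,000
  70,000 × 15% = 10,500

10,500 > 3,210, so the minimum tax is the binding amount.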